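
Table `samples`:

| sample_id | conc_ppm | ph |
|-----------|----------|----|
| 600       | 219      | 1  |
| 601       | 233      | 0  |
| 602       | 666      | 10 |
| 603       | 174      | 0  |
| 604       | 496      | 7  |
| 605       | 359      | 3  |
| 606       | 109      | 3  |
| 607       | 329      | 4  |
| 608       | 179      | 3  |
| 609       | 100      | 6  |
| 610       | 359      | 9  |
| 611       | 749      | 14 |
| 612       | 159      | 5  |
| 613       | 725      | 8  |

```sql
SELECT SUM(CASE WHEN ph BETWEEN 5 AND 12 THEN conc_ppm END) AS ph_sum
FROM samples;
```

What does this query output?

sample_id=600: ✗
sample_id=601: ✗
sample_id=602: ✓ → 666
sample_id=603: ✗
sample_id=604: ✓ → 496
sample_id=605: ✗
sample_id=606: ✗
sample_id=607: ✗
sample_id=608: ✗
sample_id=609: ✓ → 100
sample_id=610: ✓ → 359
sample_id=611: ✗
sample_id=612: ✓ → 159
sample_id=613: ✓ → 725
ph_sum = 666 + 496 + 100 + 359 + 159 + 725 = 2505

2505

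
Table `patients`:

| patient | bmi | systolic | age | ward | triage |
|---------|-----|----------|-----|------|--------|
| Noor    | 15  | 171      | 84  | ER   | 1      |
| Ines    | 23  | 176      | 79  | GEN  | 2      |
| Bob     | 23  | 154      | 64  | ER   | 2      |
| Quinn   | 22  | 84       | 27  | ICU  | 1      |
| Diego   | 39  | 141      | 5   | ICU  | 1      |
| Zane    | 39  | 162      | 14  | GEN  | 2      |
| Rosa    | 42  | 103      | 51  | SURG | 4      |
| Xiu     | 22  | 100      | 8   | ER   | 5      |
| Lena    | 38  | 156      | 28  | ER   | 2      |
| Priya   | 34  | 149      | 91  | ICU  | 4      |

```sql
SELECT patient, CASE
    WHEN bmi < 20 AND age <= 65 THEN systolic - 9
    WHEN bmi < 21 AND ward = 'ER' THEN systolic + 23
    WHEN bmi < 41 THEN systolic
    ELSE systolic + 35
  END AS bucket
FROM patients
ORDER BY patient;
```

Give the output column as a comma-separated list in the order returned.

patient=Bob: bmi < 41 → 154
patient=Diego: bmi < 41 → 141
patient=Ines: bmi < 41 → 176
patient=Lena: bmi < 41 → 156
patient=Noor: bmi < 21 AND ward = 'ER' → 194
patient=Priya: bmi < 41 → 149
patient=Quinn: bmi < 41 → 84
patient=Rosa: ELSE → 138
patient=Xiu: bmi < 41 → 100
patient=Zane: bmi < 41 → 162

154, 141, 176, 156, 194, 149, 84, 138, 100, 162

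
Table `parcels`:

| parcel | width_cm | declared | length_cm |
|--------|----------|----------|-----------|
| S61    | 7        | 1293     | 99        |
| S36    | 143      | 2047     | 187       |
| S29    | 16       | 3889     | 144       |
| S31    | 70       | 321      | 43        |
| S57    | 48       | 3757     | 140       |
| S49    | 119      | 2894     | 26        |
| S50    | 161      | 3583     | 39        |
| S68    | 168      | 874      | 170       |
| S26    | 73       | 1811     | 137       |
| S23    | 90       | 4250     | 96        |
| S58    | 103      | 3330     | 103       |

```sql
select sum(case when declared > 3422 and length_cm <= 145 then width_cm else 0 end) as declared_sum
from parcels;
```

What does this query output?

315

parcel=S61: ✗
parcel=S36: ✗
parcel=S29: ✓ → 16
parcel=S31: ✗
parcel=S57: ✓ → 48
parcel=S49: ✗
parcel=S50: ✓ → 161
parcel=S68: ✗
parcel=S26: ✗
parcel=S23: ✓ → 90
parcel=S58: ✗
declared_sum = 16 + 48 + 161 + 90 = 315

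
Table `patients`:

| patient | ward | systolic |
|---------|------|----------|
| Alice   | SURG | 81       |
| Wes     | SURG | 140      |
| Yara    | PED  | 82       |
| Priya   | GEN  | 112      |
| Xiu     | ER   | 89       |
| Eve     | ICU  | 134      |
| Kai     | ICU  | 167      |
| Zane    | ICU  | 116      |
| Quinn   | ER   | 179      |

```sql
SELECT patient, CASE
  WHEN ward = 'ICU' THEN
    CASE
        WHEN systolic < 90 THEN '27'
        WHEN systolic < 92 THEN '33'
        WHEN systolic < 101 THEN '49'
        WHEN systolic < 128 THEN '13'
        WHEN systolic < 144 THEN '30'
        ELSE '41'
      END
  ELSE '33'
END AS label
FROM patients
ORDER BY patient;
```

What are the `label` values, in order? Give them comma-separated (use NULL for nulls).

patient=Alice: ward='SURG' → outer ELSE → 33
patient=Eve: ward='ICU' → inner[systolic < 144] → 30
patient=Kai: ward='ICU' → inner[ELSE] → 41
patient=Priya: ward='GEN' → outer ELSE → 33
patient=Quinn: ward='ER' → outer ELSE → 33
patient=Wes: ward='SURG' → outer ELSE → 33
patient=Xiu: ward='ER' → outer ELSE → 33
patient=Yara: ward='PED' → outer ELSE → 33
patient=Zane: ward='ICU' → inner[systolic < 128] → 13

33, 30, 41, 33, 33, 33, 33, 33, 13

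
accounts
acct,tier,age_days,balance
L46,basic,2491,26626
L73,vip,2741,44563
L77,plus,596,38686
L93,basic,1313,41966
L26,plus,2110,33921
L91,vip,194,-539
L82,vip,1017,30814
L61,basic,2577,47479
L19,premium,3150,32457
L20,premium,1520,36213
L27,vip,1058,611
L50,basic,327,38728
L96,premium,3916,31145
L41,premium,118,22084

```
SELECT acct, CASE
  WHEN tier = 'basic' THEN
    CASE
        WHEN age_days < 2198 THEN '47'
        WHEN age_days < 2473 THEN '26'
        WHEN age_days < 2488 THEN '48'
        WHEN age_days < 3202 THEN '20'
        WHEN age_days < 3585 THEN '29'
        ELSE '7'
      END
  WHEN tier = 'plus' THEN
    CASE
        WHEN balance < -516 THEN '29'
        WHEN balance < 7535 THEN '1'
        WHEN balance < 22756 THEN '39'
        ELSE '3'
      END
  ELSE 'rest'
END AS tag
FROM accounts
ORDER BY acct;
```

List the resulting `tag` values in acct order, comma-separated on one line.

acct=L19: tier='premium' → outer ELSE → rest
acct=L20: tier='premium' → outer ELSE → rest
acct=L26: tier='plus' → inner[ELSE] → 3
acct=L27: tier='vip' → outer ELSE → rest
acct=L41: tier='premium' → outer ELSE → rest
acct=L46: tier='basic' → inner[age_days < 3202] → 20
acct=L50: tier='basic' → inner[age_days < 2198] → 47
acct=L61: tier='basic' → inner[age_days < 3202] → 20
acct=L73: tier='vip' → outer ELSE → rest
acct=L77: tier='plus' → inner[ELSE] → 3
acct=L82: tier='vip' → outer ELSE → rest
acct=L91: tier='vip' → outer ELSE → rest
acct=L93: tier='basic' → inner[age_days < 2198] → 47
acct=L96: tier='premium' → outer ELSE → rest

rest, rest, 3, rest, rest, 20, 47, 20, rest, 3, rest, rest, 47, rest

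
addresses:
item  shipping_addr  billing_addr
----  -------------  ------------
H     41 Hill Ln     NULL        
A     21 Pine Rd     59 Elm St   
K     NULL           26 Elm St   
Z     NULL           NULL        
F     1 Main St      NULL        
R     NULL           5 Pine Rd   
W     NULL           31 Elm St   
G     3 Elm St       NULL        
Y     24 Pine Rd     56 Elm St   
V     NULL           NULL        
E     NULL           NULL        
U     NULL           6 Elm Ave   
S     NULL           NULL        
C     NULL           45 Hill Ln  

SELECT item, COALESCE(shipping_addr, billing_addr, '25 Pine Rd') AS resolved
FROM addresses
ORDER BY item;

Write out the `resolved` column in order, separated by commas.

item=A: shipping_addr=21 Pine Rd → 21 Pine Rd
item=C: shipping_addr=NULL, billing_addr=45 Hill Ln → 45 Hill Ln
item=E: shipping_addr=NULL, billing_addr=NULL, → literal 25 Pine Rd → 25 Pine Rd
item=F: shipping_addr=1 Main St → 1 Main St
item=G: shipping_addr=3 Elm St → 3 Elm St
item=H: shipping_addr=41 Hill Ln → 41 Hill Ln
item=K: shipping_addr=NULL, billing_addr=26 Elm St → 26 Elm St
item=R: shipping_addr=NULL, billing_addr=5 Pine Rd → 5 Pine Rd
item=S: shipping_addr=NULL, billing_addr=NULL, → literal 25 Pine Rd → 25 Pine Rd
item=U: shipping_addr=NULL, billing_addr=6 Elm Ave → 6 Elm Ave
item=V: shipping_addr=NULL, billing_addr=NULL, → literal 25 Pine Rd → 25 Pine Rd
item=W: shipping_addr=NULL, billing_addr=31 Elm St → 31 Elm St
item=Y: shipping_addr=24 Pine Rd → 24 Pine Rd
item=Z: shipping_addr=NULL, billing_addr=NULL, → literal 25 Pine Rd → 25 Pine Rd

21 Pine Rd, 45 Hill Ln, 25 Pine Rd, 1 Main St, 3 Elm St, 41 Hill Ln, 26 Elm St, 5 Pine Rd, 25 Pine Rd, 6 Elm Ave, 25 Pine Rd, 31 Elm St, 24 Pine Rd, 25 Pine Rd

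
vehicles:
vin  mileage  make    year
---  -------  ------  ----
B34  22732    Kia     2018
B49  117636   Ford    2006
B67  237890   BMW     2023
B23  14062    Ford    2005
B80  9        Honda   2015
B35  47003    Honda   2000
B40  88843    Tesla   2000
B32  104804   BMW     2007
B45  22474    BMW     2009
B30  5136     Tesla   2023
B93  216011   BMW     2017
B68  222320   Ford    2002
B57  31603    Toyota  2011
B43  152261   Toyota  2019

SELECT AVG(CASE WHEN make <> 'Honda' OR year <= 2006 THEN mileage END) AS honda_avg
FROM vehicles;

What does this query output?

vin=B34: ✓ → 22732
vin=B49: ✓ → 117636
vin=B67: ✓ → 237890
vin=B23: ✓ → 14062
vin=B80: ✗
vin=B35: ✓ → 47003
vin=B40: ✓ → 88843
vin=B32: ✓ → 104804
vin=B45: ✓ → 22474
vin=B30: ✓ → 5136
vin=B93: ✓ → 216011
vin=B68: ✓ → 222320
vin=B57: ✓ → 31603
vin=B43: ✓ → 152261
honda_avg = (22732 + 117636 + 237890 + 14062 + 47003 + 88843 + 104804 + 22474 + 5136 + 216011 + 222320 + 31603 + 152261) / 13 = 98675

98675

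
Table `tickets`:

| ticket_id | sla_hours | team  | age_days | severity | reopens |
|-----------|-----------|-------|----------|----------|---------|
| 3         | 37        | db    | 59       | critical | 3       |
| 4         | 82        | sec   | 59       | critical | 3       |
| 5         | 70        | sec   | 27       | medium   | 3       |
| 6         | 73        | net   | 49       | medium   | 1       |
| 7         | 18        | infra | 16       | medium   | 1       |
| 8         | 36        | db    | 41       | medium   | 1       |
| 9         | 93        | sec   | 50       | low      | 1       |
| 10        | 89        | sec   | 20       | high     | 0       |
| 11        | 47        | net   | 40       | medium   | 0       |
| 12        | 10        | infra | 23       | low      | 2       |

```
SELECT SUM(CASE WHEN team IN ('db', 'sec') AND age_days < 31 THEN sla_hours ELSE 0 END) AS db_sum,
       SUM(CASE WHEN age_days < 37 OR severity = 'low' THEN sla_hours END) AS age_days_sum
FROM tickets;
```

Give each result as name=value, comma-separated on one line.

db_sum=159, age_days_sum=280

[db_sum: team IN ('db', 'sec') AND age_days < 31]
ticket_id=3: ✗
ticket_id=4: ✗
ticket_id=5: ✓ → 70
ticket_id=6: ✗
ticket_id=7: ✗
ticket_id=8: ✗
ticket_id=9: ✗
ticket_id=10: ✓ → 89
ticket_id=11: ✗
ticket_id=12: ✗
db_sum = 70 + 89 = 159
—
[age_days_sum: age_days < 37 OR severity = 'low']
ticket_id=3: ✗
ticket_id=4: ✗
ticket_id=5: ✓ → 70
ticket_id=6: ✗
ticket_id=7: ✓ → 18
ticket_id=8: ✗
ticket_id=9: ✓ → 93
ticket_id=10: ✓ → 89
ticket_id=11: ✗
ticket_id=12: ✓ → 10
age_days_sum = 70 + 18 + 93 + 89 + 10 = 280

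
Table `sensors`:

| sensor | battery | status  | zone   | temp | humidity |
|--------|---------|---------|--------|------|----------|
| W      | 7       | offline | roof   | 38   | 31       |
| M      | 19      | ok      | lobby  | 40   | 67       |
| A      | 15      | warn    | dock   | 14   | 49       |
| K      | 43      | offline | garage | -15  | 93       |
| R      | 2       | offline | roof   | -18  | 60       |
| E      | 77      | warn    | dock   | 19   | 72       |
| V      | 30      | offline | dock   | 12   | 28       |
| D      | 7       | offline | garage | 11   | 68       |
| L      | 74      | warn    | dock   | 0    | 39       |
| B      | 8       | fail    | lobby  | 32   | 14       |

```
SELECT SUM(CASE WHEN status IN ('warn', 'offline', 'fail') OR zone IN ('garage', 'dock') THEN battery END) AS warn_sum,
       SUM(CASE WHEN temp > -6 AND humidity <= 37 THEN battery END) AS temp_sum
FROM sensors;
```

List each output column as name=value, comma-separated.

warn_sum=263, temp_sum=45

[warn_sum: status IN ('warn', 'offline', 'fail') OR zone IN ('garage', 'dock')]
sensor=W: ✓ → 7
sensor=M: ✗
sensor=A: ✓ → 15
sensor=K: ✓ → 43
sensor=R: ✓ → 2
sensor=E: ✓ → 77
sensor=V: ✓ → 30
sensor=D: ✓ → 7
sensor=L: ✓ → 74
sensor=B: ✓ → 8
warn_sum = 7 + 15 + 43 + 2 + 77 + 30 + 7 + 74 + 8 = 263
—
[temp_sum: temp > -6 AND humidity <= 37]
sensor=W: ✓ → 7
sensor=M: ✗
sensor=A: ✗
sensor=K: ✗
sensor=R: ✗
sensor=E: ✗
sensor=V: ✓ → 30
sensor=D: ✗
sensor=L: ✗
sensor=B: ✓ → 8
temp_sum = 7 + 30 + 8 = 45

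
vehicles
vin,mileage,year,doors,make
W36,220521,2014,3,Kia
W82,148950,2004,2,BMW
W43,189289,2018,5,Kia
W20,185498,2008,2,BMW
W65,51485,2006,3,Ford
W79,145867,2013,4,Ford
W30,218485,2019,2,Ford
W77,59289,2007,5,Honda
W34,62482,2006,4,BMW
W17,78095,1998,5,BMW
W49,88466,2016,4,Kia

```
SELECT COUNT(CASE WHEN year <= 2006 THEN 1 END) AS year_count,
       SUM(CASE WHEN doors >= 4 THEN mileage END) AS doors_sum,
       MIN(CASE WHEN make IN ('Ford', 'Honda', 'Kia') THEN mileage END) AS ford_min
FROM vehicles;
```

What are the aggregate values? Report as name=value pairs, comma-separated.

year_count=4, doors_sum=623488, ford_min=51485

[year_count: year <= 2006]
vin=W36: ✗
vin=W82: ✓ → 1
vin=W43: ✗
vin=W20: ✗
vin=W65: ✓ → 1
vin=W79: ✗
vin=W30: ✗
vin=W77: ✗
vin=W34: ✓ → 1
vin=W17: ✓ → 1
vin=W49: ✗
year_count = COUNT(1, 1, 1, 1) = 4
—
[doors_sum: doors >= 4]
vin=W36: ✗
vin=W82: ✗
vin=W43: ✓ → 189289
vin=W20: ✗
vin=W65: ✗
vin=W79: ✓ → 145867
vin=W30: ✗
vin=W77: ✓ → 59289
vin=W34: ✓ → 62482
vin=W17: ✓ → 78095
vin=W49: ✓ → 88466
doors_sum = 189289 + 145867 + 59289 + 62482 + 78095 + 88466 = 623488
—
[ford_min: make IN ('Ford', 'Honda', 'Kia')]
vin=W36: ✓ → 220521
vin=W82: ✗
vin=W43: ✓ → 189289
vin=W20: ✗
vin=W65: ✓ → 51485
vin=W79: ✓ → 145867
vin=W30: ✓ → 218485
vin=W77: ✓ → 59289
vin=W34: ✗
vin=W17: ✗
vin=W49: ✓ → 88466
ford_min = MIN(220521, 189289, 51485, 145867, 218485, 59289, 88466) = 51485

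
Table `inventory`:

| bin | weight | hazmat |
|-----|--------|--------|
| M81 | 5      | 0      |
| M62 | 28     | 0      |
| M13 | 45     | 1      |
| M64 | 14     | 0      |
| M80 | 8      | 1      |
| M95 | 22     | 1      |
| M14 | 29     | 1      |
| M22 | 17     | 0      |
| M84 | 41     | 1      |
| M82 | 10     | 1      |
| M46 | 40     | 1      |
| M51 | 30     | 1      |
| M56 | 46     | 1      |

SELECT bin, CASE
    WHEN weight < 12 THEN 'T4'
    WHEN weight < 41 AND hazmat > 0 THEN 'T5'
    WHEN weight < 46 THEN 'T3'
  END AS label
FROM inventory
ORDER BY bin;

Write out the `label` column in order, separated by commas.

T3, T5, T3, T5, T5, NULL, T3, T3, T4, T4, T4, T3, T5

bin=M13: weight < 46 → T3
bin=M14: weight < 41 AND hazmat > 0 → T5
bin=M22: weight < 46 → T3
bin=M46: weight < 41 AND hazmat > 0 → T5
bin=M51: weight < 41 AND hazmat > 0 → T5
bin=M56: (no match → NULL) → NULL
bin=M62: weight < 46 → T3
bin=M64: weight < 46 → T3
bin=M80: weight < 12 → T4
bin=M81: weight < 12 → T4
bin=M82: weight < 12 → T4
bin=M84: weight < 46 → T3
bin=M95: weight < 41 AND hazmat > 0 → T5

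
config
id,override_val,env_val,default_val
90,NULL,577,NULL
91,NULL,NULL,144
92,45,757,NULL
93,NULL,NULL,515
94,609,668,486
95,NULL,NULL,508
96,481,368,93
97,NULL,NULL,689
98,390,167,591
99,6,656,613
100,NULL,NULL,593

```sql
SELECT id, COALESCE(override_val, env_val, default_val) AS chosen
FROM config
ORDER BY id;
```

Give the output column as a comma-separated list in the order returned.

id=90: override_val=NULL, env_val=577 → 577
id=91: override_val=NULL, env_val=NULL, default_val=144 → 144
id=92: override_val=45 → 45
id=93: override_val=NULL, env_val=NULL, default_val=515 → 515
id=94: override_val=609 → 609
id=95: override_val=NULL, env_val=NULL, default_val=508 → 508
id=96: override_val=481 → 481
id=97: override_val=NULL, env_val=NULL, default_val=689 → 689
id=98: override_val=390 → 390
id=99: override_val=6 → 6
id=100: override_val=NULL, env_val=NULL, default_val=593 → 593

577, 144, 45, 515, 609, 508, 481, 689, 390, 6, 593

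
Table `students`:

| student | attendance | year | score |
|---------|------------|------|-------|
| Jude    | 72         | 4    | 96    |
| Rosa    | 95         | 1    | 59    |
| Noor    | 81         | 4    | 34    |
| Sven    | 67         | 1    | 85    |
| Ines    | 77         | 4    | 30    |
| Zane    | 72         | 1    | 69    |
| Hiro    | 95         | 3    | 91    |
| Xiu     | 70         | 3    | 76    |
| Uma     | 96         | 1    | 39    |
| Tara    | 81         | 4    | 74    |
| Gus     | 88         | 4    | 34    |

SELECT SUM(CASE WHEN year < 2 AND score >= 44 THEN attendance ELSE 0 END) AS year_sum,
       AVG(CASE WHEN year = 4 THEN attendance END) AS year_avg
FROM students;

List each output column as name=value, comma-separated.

year_sum=234, year_avg=79.8

[year_sum: year < 2 AND score >= 44]
student=Jude: ✗
student=Rosa: ✓ → 95
student=Noor: ✗
student=Sven: ✓ → 67
student=Ines: ✗
student=Zane: ✓ → 72
student=Hiro: ✗
student=Xiu: ✗
student=Uma: ✗
student=Tara: ✗
student=Gus: ✗
year_sum = 95 + 67 + 72 = 234
—
[year_avg: year = 4]
student=Jude: ✓ → 72
student=Rosa: ✗
student=Noor: ✓ → 81
student=Sven: ✗
student=Ines: ✓ → 77
student=Zane: ✗
student=Hiro: ✗
student=Xiu: ✗
student=Uma: ✗
student=Tara: ✓ → 81
student=Gus: ✓ → 88
year_avg = (72 + 81 + 77 + 81 + 88) / 5 = 79.8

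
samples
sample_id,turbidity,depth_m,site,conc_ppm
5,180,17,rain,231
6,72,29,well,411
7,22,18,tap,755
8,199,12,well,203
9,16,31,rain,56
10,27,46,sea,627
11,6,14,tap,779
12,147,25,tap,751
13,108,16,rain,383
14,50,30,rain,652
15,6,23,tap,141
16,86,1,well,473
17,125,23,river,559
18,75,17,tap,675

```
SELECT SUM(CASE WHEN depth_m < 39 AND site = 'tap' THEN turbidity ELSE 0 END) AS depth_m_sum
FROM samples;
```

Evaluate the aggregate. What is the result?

sample_id=5: ✗
sample_id=6: ✗
sample_id=7: ✓ → 22
sample_id=8: ✗
sample_id=9: ✗
sample_id=10: ✗
sample_id=11: ✓ → 6
sample_id=12: ✓ → 147
sample_id=13: ✗
sample_id=14: ✗
sample_id=15: ✓ → 6
sample_id=16: ✗
sample_id=17: ✗
sample_id=18: ✓ → 75
depth_m_sum = 22 + 6 + 147 + 6 + 75 = 256

256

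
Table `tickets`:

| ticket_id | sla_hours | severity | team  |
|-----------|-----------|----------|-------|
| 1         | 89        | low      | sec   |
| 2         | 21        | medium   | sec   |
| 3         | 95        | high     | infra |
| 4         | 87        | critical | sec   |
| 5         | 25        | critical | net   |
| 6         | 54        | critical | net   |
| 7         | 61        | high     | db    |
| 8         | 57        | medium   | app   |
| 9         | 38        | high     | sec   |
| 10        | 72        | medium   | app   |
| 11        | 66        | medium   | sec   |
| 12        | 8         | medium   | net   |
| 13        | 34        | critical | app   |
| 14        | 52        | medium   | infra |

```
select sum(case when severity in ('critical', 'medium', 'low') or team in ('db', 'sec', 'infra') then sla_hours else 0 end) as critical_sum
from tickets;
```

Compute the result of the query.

ticket_id=1: ✓ → 89
ticket_id=2: ✓ → 21
ticket_id=3: ✓ → 95
ticket_id=4: ✓ → 87
ticket_id=5: ✓ → 25
ticket_id=6: ✓ → 54
ticket_id=7: ✓ → 61
ticket_id=8: ✓ → 57
ticket_id=9: ✓ → 38
ticket_id=10: ✓ → 72
ticket_id=11: ✓ → 66
ticket_id=12: ✓ → 8
ticket_id=13: ✓ → 34
ticket_id=14: ✓ → 52
critical_sum = 89 + 21 + 95 + 87 + 25 + 54 + 61 + 57 + 38 + 72 + 66 + 8 + 34 + 52 = 759

759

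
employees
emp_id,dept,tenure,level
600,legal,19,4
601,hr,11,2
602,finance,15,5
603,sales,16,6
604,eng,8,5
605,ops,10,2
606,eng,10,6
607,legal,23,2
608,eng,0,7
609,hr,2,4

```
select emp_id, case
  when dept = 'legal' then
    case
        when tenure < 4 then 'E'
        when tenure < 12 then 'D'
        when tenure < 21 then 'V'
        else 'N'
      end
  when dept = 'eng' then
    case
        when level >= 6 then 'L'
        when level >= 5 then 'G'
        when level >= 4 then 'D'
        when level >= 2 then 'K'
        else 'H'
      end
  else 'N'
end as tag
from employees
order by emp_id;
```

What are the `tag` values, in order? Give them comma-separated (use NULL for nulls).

V, N, N, N, G, N, L, N, L, N

emp_id=600: dept='legal' → inner[tenure < 21] → V
emp_id=601: dept='hr' → outer ELSE → N
emp_id=602: dept='finance' → outer ELSE → N
emp_id=603: dept='sales' → outer ELSE → N
emp_id=604: dept='eng' → inner[level >= 5] → G
emp_id=605: dept='ops' → outer ELSE → N
emp_id=606: dept='eng' → inner[level >= 6] → L
emp_id=607: dept='legal' → inner[ELSE] → N
emp_id=608: dept='eng' → inner[level >= 6] → L
emp_id=609: dept='hr' → outer ELSE → N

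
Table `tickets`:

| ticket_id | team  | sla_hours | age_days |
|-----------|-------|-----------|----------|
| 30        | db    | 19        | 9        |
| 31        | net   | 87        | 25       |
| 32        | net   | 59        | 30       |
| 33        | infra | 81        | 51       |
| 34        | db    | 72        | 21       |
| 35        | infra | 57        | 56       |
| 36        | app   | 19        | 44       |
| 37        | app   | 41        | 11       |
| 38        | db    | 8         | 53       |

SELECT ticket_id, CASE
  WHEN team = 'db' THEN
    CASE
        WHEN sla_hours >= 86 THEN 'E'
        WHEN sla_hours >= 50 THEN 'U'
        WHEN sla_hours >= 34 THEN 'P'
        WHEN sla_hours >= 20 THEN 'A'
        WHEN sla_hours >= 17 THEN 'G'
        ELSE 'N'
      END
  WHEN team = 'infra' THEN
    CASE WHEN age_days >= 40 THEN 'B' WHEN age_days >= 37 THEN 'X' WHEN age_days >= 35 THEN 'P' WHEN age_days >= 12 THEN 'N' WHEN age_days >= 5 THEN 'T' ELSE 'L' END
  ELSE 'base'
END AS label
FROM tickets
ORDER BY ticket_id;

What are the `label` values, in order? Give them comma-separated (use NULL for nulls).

G, base, base, B, U, B, base, base, N

ticket_id=30: team='db' → inner[sla_hours >= 17] → G
ticket_id=31: team='net' → outer ELSE → base
ticket_id=32: team='net' → outer ELSE → base
ticket_id=33: team='infra' → inner[age_days >= 40] → B
ticket_id=34: team='db' → inner[sla_hours >= 50] → U
ticket_id=35: team='infra' → inner[age_days >= 40] → B
ticket_id=36: team='app' → outer ELSE → base
ticket_id=37: team='app' → outer ELSE → base
ticket_id=38: team='db' → inner[ELSE] → N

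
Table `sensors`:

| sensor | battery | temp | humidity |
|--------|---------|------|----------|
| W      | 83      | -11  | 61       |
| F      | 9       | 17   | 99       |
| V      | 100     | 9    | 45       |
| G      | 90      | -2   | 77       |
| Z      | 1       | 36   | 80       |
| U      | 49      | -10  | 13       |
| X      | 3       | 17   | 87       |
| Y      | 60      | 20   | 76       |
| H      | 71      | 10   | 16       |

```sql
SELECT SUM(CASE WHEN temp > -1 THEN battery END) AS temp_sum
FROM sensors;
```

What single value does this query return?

244

sensor=W: ✗
sensor=F: ✓ → 9
sensor=V: ✓ → 100
sensor=G: ✗
sensor=Z: ✓ → 1
sensor=U: ✗
sensor=X: ✓ → 3
sensor=Y: ✓ → 60
sensor=H: ✓ → 71
temp_sum = 9 + 100 + 1 + 3 + 60 + 71 = 244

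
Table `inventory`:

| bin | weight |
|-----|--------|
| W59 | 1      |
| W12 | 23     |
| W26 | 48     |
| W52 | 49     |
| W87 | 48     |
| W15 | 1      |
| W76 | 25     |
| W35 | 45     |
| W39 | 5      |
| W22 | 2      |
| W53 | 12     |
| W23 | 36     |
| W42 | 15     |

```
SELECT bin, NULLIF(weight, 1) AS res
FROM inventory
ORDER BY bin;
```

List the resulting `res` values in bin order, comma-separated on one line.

bin=W12: weight=23 vs 1: differ → 23
bin=W15: weight=1 vs 1: equal → NULL
bin=W22: weight=2 vs 1: differ → 2
bin=W23: weight=36 vs 1: differ → 36
bin=W26: weight=48 vs 1: differ → 48
bin=W35: weight=45 vs 1: differ → 45
bin=W39: weight=5 vs 1: differ → 5
bin=W42: weight=15 vs 1: differ → 15
bin=W52: weight=49 vs 1: differ → 49
bin=W53: weight=12 vs 1: differ → 12
bin=W59: weight=1 vs 1: equal → NULL
bin=W76: weight=25 vs 1: differ → 25
bin=W87: weight=48 vs 1: differ → 48

23, NULL, 2, 36, 48, 45, 5, 15, 49, 12, NULL, 25, 48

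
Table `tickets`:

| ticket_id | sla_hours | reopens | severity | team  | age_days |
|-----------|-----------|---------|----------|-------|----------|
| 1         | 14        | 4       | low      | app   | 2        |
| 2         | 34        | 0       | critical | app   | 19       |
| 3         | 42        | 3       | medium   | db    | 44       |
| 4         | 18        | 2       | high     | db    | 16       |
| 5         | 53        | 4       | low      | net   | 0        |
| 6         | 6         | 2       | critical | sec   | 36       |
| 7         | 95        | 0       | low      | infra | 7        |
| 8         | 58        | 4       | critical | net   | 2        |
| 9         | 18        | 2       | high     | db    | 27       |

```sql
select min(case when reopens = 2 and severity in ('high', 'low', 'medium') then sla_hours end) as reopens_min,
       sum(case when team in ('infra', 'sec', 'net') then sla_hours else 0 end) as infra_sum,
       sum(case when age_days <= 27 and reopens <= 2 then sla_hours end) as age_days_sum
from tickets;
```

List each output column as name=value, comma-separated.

[reopens_min: reopens = 2 and severity in ('high', 'low', 'medium')]
ticket_id=1: ✗
ticket_id=2: ✗
ticket_id=3: ✗
ticket_id=4: ✓ → 18
ticket_id=5: ✗
ticket_id=6: ✗
ticket_id=7: ✗
ticket_id=8: ✗
ticket_id=9: ✓ → 18
reopens_min = MIN(18, 18) = 18
—
[infra_sum: team in ('infra', 'sec', 'net')]
ticket_id=1: ✗
ticket_id=2: ✗
ticket_id=3: ✗
ticket_id=4: ✗
ticket_id=5: ✓ → 53
ticket_id=6: ✓ → 6
ticket_id=7: ✓ → 95
ticket_id=8: ✓ → 58
ticket_id=9: ✗
infra_sum = 53 + 6 + 95 + 58 = 212
—
[age_days_sum: age_days <= 27 and reopens <= 2]
ticket_id=1: ✗
ticket_id=2: ✓ → 34
ticket_id=3: ✗
ticket_id=4: ✓ → 18
ticket_id=5: ✗
ticket_id=6: ✗
ticket_id=7: ✓ → 95
ticket_id=8: ✗
ticket_id=9: ✓ → 18
age_days_sum = 34 + 18 + 95 + 18 = 165

reopens_min=18, infra_sum=212, age_days_sum=165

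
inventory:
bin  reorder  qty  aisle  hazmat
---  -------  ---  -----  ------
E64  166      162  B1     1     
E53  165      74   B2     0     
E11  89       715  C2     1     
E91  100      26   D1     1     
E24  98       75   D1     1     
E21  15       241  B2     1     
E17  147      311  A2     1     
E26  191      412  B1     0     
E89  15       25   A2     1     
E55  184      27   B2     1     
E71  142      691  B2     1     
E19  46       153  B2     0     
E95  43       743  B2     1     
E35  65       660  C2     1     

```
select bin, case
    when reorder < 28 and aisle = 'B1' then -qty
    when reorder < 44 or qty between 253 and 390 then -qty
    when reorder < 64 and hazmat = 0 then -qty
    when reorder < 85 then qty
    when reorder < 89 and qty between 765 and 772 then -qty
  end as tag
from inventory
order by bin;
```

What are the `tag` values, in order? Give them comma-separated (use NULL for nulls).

NULL, -311, -153, -241, NULL, NULL, 660, NULL, NULL, NULL, NULL, -25, NULL, -743

bin=E11: (no match → NULL) → NULL
bin=E17: reorder < 44 or qty between 253 and 390 → -311
bin=E19: reorder < 64 and hazmat = 0 → -153
bin=E21: reorder < 44 or qty between 253 and 390 → -241
bin=E24: (no match → NULL) → NULL
bin=E26: (no match → NULL) → NULL
bin=E35: reorder < 85 → 660
bin=E53: (no match → NULL) → NULL
bin=E55: (no match → NULL) → NULL
bin=E64: (no match → NULL) → NULL
bin=E71: (no match → NULL) → NULL
bin=E89: reorder < 44 or qty between 253 and 390 → -25
bin=E91: (no match → NULL) → NULL
bin=E95: reorder < 44 or qty between 253 and 390 → -743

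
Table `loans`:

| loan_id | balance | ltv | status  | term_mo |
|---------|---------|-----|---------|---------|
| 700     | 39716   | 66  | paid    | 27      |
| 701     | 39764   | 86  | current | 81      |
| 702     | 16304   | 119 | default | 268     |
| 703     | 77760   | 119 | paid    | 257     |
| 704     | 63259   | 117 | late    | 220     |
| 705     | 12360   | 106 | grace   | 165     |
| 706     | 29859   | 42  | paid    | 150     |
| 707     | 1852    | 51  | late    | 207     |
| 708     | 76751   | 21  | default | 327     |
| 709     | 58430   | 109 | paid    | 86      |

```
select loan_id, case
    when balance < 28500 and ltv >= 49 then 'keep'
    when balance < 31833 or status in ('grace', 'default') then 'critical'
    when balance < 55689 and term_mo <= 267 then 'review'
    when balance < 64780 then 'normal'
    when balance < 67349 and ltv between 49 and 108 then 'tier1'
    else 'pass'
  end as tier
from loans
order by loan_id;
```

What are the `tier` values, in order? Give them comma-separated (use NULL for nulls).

review, review, keep, pass, normal, keep, critical, keep, critical, normal

loan_id=700: balance < 55689 and term_mo <= 267 → review
loan_id=701: balance < 55689 and term_mo <= 267 → review
loan_id=702: balance < 28500 and ltv >= 49 → keep
loan_id=703: ELSE → pass
loan_id=704: balance < 64780 → normal
loan_id=705: balance < 28500 and ltv >= 49 → keep
loan_id=706: balance < 31833 or status in ('grace', 'default') → critical
loan_id=707: balance < 28500 and ltv >= 49 → keep
loan_id=708: balance < 31833 or status in ('grace', 'default') → critical
loan_id=709: balance < 64780 → normal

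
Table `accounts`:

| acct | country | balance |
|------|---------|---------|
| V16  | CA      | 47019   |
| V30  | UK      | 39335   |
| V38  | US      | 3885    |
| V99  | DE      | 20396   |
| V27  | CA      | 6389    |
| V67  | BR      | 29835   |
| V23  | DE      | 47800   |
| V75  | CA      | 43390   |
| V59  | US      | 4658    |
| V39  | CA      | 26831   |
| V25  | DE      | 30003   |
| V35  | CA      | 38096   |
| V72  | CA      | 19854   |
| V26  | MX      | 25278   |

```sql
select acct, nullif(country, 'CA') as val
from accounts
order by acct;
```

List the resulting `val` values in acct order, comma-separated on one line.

acct=V16: country=CA vs CA: equal → NULL
acct=V23: country=DE vs CA: differ → DE
acct=V25: country=DE vs CA: differ → DE
acct=V26: country=MX vs CA: differ → MX
acct=V27: country=CA vs CA: equal → NULL
acct=V30: country=UK vs CA: differ → UK
acct=V35: country=CA vs CA: equal → NULL
acct=V38: country=US vs CA: differ → US
acct=V39: country=CA vs CA: equal → NULL
acct=V59: country=US vs CA: differ → US
acct=V67: country=BR vs CA: differ → BR
acct=V72: country=CA vs CA: equal → NULL
acct=V75: country=CA vs CA: equal → NULL
acct=V99: country=DE vs CA: differ → DE

NULL, DE, DE, MX, NULL, UK, NULL, US, NULL, US, BR, NULL, NULL, DE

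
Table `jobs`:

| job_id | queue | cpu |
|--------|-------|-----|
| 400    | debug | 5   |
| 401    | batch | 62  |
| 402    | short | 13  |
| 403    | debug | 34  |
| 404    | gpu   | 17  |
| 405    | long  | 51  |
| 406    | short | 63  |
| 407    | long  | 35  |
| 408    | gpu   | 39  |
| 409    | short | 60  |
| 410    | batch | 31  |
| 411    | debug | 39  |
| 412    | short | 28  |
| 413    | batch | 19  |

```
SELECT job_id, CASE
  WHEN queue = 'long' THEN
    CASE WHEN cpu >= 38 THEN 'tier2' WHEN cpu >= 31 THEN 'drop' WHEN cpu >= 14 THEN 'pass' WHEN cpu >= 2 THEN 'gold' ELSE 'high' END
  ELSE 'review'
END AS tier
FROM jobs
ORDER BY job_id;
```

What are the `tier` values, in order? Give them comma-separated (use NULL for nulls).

review, review, review, review, review, tier2, review, drop, review, review, review, review, review, review

job_id=400: queue='debug' → outer ELSE → review
job_id=401: queue='batch' → outer ELSE → review
job_id=402: queue='short' → outer ELSE → review
job_id=403: queue='debug' → outer ELSE → review
job_id=404: queue='gpu' → outer ELSE → review
job_id=405: queue='long' → inner[cpu >= 38] → tier2
job_id=406: queue='short' → outer ELSE → review
job_id=407: queue='long' → inner[cpu >= 31] → drop
job_id=408: queue='gpu' → outer ELSE → review
job_id=409: queue='short' → outer ELSE → review
job_id=410: queue='batch' → outer ELSE → review
job_id=411: queue='debug' → outer ELSE → review
job_id=412: queue='short' → outer ELSE → review
job_id=413: queue='batch' → outer ELSE → review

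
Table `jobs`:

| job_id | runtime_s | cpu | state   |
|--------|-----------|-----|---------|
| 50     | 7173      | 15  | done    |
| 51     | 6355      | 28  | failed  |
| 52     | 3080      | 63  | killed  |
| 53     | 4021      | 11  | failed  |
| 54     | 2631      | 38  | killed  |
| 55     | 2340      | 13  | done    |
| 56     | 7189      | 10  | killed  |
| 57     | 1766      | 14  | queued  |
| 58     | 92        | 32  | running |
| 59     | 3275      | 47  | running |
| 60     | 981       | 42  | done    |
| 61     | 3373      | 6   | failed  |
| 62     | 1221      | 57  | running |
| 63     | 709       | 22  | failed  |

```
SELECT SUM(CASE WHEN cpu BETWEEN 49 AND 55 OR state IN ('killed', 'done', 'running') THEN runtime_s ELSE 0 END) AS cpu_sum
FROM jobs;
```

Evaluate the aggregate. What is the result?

27982

job_id=50: ✓ → 7173
job_id=51: ✗
job_id=52: ✓ → 3080
job_id=53: ✗
job_id=54: ✓ → 2631
job_id=55: ✓ → 2340
job_id=56: ✓ → 7189
job_id=57: ✗
job_id=58: ✓ → 92
job_id=59: ✓ → 3275
job_id=60: ✓ → 981
job_id=61: ✗
job_id=62: ✓ → 1221
job_id=63: ✗
cpu_sum = 7173 + 3080 + 2631 + 2340 + 7189 + 92 + 3275 + 981 + 1221 = 27982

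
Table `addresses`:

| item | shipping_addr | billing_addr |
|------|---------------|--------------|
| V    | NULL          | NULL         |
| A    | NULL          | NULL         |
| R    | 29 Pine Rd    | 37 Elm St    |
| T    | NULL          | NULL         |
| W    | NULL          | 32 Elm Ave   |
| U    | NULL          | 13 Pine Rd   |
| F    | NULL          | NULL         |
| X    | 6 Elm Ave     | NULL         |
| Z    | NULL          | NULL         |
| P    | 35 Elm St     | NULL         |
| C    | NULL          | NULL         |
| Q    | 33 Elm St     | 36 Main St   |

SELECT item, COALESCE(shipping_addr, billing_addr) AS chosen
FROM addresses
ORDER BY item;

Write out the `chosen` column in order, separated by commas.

NULL, NULL, NULL, 35 Elm St, 33 Elm St, 29 Pine Rd, NULL, 13 Pine Rd, NULL, 32 Elm Ave, 6 Elm Ave, NULL

item=A: shipping_addr=NULL, billing_addr=NULL (all NULL) → NULL
item=C: shipping_addr=NULL, billing_addr=NULL (all NULL) → NULL
item=F: shipping_addr=NULL, billing_addr=NULL (all NULL) → NULL
item=P: shipping_addr=35 Elm St → 35 Elm St
item=Q: shipping_addr=33 Elm St → 33 Elm St
item=R: shipping_addr=29 Pine Rd → 29 Pine Rd
item=T: shipping_addr=NULL, billing_addr=NULL (all NULL) → NULL
item=U: shipping_addr=NULL, billing_addr=13 Pine Rd → 13 Pine Rd
item=V: shipping_addr=NULL, billing_addr=NULL (all NULL) → NULL
item=W: shipping_addr=NULL, billing_addr=32 Elm Ave → 32 Elm Ave
item=X: shipping_addr=6 Elm Ave → 6 Elm Ave
item=Z: shipping_addr=NULL, billing_addr=NULL (all NULL) → NULL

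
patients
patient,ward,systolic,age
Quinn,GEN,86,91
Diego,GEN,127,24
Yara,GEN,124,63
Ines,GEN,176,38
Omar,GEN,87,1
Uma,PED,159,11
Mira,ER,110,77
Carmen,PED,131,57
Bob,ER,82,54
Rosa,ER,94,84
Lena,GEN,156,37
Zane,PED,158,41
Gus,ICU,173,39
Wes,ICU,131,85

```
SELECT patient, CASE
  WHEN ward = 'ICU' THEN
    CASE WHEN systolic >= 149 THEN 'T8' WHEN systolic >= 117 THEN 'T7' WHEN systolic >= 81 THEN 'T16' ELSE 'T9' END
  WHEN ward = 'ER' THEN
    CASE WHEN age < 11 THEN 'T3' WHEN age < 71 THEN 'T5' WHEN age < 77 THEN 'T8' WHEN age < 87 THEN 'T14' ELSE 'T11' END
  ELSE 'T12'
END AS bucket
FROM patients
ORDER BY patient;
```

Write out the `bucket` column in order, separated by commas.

patient=Bob: ward='ER' → inner[age < 71] → T5
patient=Carmen: ward='PED' → outer ELSE → T12
patient=Diego: ward='GEN' → outer ELSE → T12
patient=Gus: ward='ICU' → inner[systolic >= 149] → T8
patient=Ines: ward='GEN' → outer ELSE → T12
patient=Lena: ward='GEN' → outer ELSE → T12
patient=Mira: ward='ER' → inner[age < 87] → T14
patient=Omar: ward='GEN' → outer ELSE → T12
patient=Quinn: ward='GEN' → outer ELSE → T12
patient=Rosa: ward='ER' → inner[age < 87] → T14
patient=Uma: ward='PED' → outer ELSE → T12
patient=Wes: ward='ICU' → inner[systolic >= 117] → T7
patient=Yara: ward='GEN' → outer ELSE → T12
patient=Zane: ward='PED' → outer ELSE → T12

T5, T12, T12, T8, T12, T12, T14, T12, T12, T14, T12, T7, T12, T12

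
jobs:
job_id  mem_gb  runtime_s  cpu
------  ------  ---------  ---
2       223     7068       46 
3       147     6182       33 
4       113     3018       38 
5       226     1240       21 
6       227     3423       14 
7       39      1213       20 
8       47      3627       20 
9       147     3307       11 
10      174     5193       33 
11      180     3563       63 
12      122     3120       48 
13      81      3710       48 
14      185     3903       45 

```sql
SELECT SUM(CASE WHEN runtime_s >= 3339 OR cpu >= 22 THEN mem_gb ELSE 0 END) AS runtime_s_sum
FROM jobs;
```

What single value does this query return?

job_id=2: ✓ → 223
job_id=3: ✓ → 147
job_id=4: ✓ → 113
job_id=5: ✗
job_id=6: ✓ → 227
job_id=7: ✗
job_id=8: ✓ → 47
job_id=9: ✗
job_id=10: ✓ → 174
job_id=11: ✓ → 180
job_id=12: ✓ → 122
job_id=13: ✓ → 81
job_id=14: ✓ → 185
runtime_s_sum = 223 + 147 + 113 + 227 + 47 + 174 + 180 + 122 + 81 + 185 = 1499

1499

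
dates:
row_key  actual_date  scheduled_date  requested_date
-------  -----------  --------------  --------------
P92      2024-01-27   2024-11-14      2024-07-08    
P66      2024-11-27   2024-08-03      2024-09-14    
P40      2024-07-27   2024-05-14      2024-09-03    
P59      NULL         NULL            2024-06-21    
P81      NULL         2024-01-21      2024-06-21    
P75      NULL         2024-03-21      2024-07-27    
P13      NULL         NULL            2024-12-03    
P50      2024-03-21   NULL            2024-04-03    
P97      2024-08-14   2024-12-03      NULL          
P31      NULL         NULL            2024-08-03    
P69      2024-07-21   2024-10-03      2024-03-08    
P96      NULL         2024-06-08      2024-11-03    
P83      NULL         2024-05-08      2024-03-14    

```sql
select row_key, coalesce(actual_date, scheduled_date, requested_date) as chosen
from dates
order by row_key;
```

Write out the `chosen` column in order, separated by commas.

2024-12-03, 2024-08-03, 2024-07-27, 2024-03-21, 2024-06-21, 2024-11-27, 2024-07-21, 2024-03-21, 2024-01-21, 2024-05-08, 2024-01-27, 2024-06-08, 2024-08-14

row_key=P13: actual_date=NULL, scheduled_date=NULL, requested_date=2024-12-03 → 2024-12-03
row_key=P31: actual_date=NULL, scheduled_date=NULL, requested_date=2024-08-03 → 2024-08-03
row_key=P40: actual_date=2024-07-27 → 2024-07-27
row_key=P50: actual_date=2024-03-21 → 2024-03-21
row_key=P59: actual_date=NULL, scheduled_date=NULL, requested_date=2024-06-21 → 2024-06-21
row_key=P66: actual_date=2024-11-27 → 2024-11-27
row_key=P69: actual_date=2024-07-21 → 2024-07-21
row_key=P75: actual_date=NULL, scheduled_date=2024-03-21 → 2024-03-21
row_key=P81: actual_date=NULL, scheduled_date=2024-01-21 → 2024-01-21
row_key=P83: actual_date=NULL, scheduled_date=2024-05-08 → 2024-05-08
row_key=P92: actual_date=2024-01-27 → 2024-01-27
row_key=P96: actual_date=NULL, scheduled_date=2024-06-08 → 2024-06-08
row_key=P97: actual_date=2024-08-14 → 2024-08-14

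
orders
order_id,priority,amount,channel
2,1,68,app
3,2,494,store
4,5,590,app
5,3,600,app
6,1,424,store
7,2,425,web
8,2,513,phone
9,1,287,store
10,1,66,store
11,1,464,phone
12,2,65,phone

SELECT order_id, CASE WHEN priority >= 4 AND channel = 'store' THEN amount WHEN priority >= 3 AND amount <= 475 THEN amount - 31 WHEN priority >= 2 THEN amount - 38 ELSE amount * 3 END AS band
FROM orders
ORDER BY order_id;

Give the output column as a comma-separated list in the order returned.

order_id=2: ELSE → 204
order_id=3: priority >= 2 → 456
order_id=4: priority >= 2 → 552
order_id=5: priority >= 2 → 562
order_id=6: ELSE → 1272
order_id=7: priority >= 2 → 387
order_id=8: priority >= 2 → 475
order_id=9: ELSE → 861
order_id=10: ELSE → 198
order_id=11: ELSE → 1392
order_id=12: priority >= 2 → 27

204, 456, 552, 562, 1272, 387, 475, 861, 198, 1392, 27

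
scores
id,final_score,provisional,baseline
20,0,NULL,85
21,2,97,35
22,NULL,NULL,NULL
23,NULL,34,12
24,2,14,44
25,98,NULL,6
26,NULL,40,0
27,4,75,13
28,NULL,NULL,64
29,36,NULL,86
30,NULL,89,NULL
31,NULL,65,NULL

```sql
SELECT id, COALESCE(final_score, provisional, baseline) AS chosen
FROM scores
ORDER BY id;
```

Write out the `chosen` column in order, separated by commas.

id=20: final_score=0 → 0
id=21: final_score=2 → 2
id=22: final_score=NULL, provisional=NULL, baseline=NULL (all NULL) → NULL
id=23: final_score=NULL, provisional=34 → 34
id=24: final_score=2 → 2
id=25: final_score=98 → 98
id=26: final_score=NULL, provisional=40 → 40
id=27: final_score=4 → 4
id=28: final_score=NULL, provisional=NULL, baseline=64 → 64
id=29: final_score=36 → 36
id=30: final_score=NULL, provisional=89 → 89
id=31: final_score=NULL, provisional=65 → 65

0, 2, NULL, 34, 2, 98, 40, 4, 64, 36, 89, 65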